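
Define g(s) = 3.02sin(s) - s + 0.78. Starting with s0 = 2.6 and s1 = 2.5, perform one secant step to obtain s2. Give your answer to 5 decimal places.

2.52493

g(2.6) = -0.2631859, g(2.5) = 0.0873859
s2 = 2.5000000 − 0.0873859·(2.5000000 − 2.6000000) / (0.0873859 − (-0.2631859)) = 2.5000000 − (-0.0087386)/(0.3505717) = 2.5249267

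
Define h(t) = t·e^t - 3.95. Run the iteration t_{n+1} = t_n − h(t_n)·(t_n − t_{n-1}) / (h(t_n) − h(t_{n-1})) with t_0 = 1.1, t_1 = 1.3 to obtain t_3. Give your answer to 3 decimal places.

1.195

h(1.1) = -0.64542, h(1.3) = 0.82009
t_2 = 1.30000 − 0.82009·(1.30000 − 1.10000) / (0.82009 − (-0.64542)) = 1.30000 − (0.16402)/(1.46550) = 1.18808
h(1.18808) = -0.05217
t_3 = 1.18808 − (-0.05217)·(1.18808 − 1.30000) / (-0.05217 − 0.82009) = 1.18808 − (0.00584)/(-0.87225) = 1.19477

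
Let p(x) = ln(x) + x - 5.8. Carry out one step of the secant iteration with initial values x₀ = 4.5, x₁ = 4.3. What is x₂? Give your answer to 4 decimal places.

4.3337

p(4.5) = 0.204077, p(4.3) = -0.041385
x₂ = 4.300000 − (-0.041385)·(4.300000 − 4.500000) / (-0.041385 − 0.204077) = 4.300000 − (0.008277)/(-0.245462) = 4.333720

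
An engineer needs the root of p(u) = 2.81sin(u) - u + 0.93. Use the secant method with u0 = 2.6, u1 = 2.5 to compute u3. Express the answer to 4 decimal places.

p(2.6) = -0.221441, p(2.5) = 0.111707
u2 = 2.500000 − 0.111707·(2.500000 − 2.600000) / (0.111707 − (-0.221441)) = 2.500000 − (-0.011171)/(0.333148) = 2.533531
p(2.533531) = 0.001760
u3 = 2.533531 − 0.001760·(2.533531 − 2.500000) / (0.001760 − 0.111707) = 2.533531 − (0.000059)/(-0.109947) = 2.534067

2.5341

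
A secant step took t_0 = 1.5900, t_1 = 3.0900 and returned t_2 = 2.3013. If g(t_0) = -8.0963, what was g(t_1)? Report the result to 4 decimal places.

8.9773

The secant line through (1.5900, -8.0963) and (3.0900, g(t_1)) crosses zero at t_2 = 2.3013.
So (1.5900, -8.0963), (3.0900, g(t_1)), (2.3013, 0) are collinear:
g(t_1) = -8.0963 · (3.0900 − 2.3013) / (1.5900 − 2.3013) = -8.0963 · (0.788700)/(-0.711300) = 8.977298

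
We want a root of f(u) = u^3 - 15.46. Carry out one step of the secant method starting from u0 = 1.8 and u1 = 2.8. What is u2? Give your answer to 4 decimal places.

f(1.8) = -9.628000, f(2.8) = 6.492000
u2 = 2.800000 − 6.492000·(2.800000 − 1.800000) / (6.492000 − (-9.628000)) = 2.800000 − (6.492000)/(16.120000) = 2.397270

2.3973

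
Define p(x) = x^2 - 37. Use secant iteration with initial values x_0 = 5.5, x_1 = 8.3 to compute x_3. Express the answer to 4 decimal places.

p(5.5) = -6.750000, p(8.3) = 31.890000
x_2 = 8.300000 − 31.890000·(8.300000 − 5.500000) / (31.890000 − (-6.750000)) = 8.300000 − (89.292000)/(38.640000) = 5.989130
p(5.989130) = -1.130317
x_3 = 5.989130 − (-1.130317)·(5.989130 − 8.300000) / (-1.130317 − 31.890000) = 5.989130 − (2.612014)/(-33.020317) = 6.068234

6.0682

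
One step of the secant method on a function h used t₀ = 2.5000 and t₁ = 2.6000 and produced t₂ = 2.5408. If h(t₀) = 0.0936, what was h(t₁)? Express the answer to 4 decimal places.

-0.1358

The secant line through (2.5000, 0.0936) and (2.6000, h(t₁)) crosses zero at t₂ = 2.5408.
So (2.5000, 0.0936), (2.6000, h(t₁)), (2.5408, 0) are collinear:
h(t₁) = 0.0936 · (2.6000 − 2.5408) / (2.5000 − 2.5408) = 0.0936 · (0.059200)/(-0.040800) = -0.135812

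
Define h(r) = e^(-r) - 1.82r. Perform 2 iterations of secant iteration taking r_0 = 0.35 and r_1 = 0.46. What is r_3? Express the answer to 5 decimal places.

0.37691

h(0.35) = 0.0676881, h(0.46) = -0.2059164
r_2 = 0.4600000 − (-0.2059164)·(0.4600000 − 0.3500000) / (-0.2059164 − 0.0676881) = 0.4600000 − (-0.0226508)/(-0.2736044) = 0.3772133
h(0.3772133) = -0.0007585
r_3 = 0.3772133 − (-0.0007585)·(0.3772133 − 0.4600000) / (-0.0007585 − (-0.2059164)) = 0.3772133 − (0.0000628)/(0.2051578) = 0.3769073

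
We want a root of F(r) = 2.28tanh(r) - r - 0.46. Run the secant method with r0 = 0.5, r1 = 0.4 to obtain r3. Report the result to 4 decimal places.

0.3934

F(0.5) = 0.093627, F(0.4) = 0.006284
r2 = 0.400000 − 0.006284·(0.400000 − 0.500000) / (0.006284 − 0.093627) = 0.400000 − (-0.000628)/(-0.087343) = 0.392806
F(0.392806) = -0.000595
r3 = 0.392806 − (-0.000595)·(0.392806 − 0.400000) / (-0.000595 − 0.006284) = 0.392806 − (0.000004)/(-0.006879) = 0.393428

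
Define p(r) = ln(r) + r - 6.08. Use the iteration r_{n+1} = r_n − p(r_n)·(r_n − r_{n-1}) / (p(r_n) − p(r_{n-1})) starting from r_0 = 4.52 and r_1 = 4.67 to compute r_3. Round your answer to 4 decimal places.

4.5622

p(4.52) = -0.051488, p(4.67) = 0.131159
r_2 = 4.670000 − 0.131159·(4.670000 − 4.520000) / (0.131159 − (-0.051488)) = 4.670000 − (0.019674)/(0.182647) = 4.562285
p(4.562285) = 0.000108
r_3 = 4.562285 − 0.000108·(4.562285 − 4.670000) / (0.000108 − 0.131159) = 4.562285 − (-0.000012)/(-0.131051) = 4.562196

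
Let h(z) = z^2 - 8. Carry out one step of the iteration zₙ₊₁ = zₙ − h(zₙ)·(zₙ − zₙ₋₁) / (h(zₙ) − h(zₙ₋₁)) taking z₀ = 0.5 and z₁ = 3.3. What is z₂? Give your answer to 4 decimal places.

h(0.5) = -7.750000, h(3.3) = 2.890000
z₂ = 3.300000 − 2.890000·(3.300000 − 0.500000) / (2.890000 − (-7.750000)) = 3.300000 − (8.092000)/(10.640000) = 2.539474

2.5395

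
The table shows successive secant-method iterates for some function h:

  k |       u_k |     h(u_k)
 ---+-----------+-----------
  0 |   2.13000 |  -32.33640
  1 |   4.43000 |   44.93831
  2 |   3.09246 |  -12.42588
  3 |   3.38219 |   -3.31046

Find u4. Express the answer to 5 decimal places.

u4 = 3.38219 − (-3.31046)·(3.38219 − 3.09246) / (-3.31046 − (-12.42588))
   = 3.38219 − (-0.9591396)/(9.1154200) = 3.4874117

3.48741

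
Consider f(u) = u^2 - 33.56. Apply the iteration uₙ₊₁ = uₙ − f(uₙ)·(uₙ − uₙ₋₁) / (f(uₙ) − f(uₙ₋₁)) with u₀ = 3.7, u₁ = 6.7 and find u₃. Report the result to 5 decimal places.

f(3.7) = -19.8700000, f(6.7) = 11.3300000
u₂ = 6.7000000 − 11.3300000·(6.7000000 − 3.7000000) / (11.3300000 − (-19.8700000)) = 6.7000000 − (33.9900000)/(31.2000000) = 5.6105769
f(5.6105769) = -2.0814266
u₃ = 5.6105769 − (-2.0814266)·(5.6105769 − 6.7000000) / (-2.0814266 − 11.3300000) = 5.6105769 − (2.2675542)/(-13.4114266) = 5.7796532

5.77965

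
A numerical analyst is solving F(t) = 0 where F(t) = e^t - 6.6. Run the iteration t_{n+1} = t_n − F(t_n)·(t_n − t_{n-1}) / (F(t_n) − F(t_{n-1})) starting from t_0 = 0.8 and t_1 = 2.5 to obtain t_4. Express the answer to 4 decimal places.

F(0.8) = -4.374459, F(2.5) = 5.582494
t_2 = 2.500000 − 5.582494·(2.500000 − 0.800000) / (5.582494 − (-4.374459)) = 2.500000 − (9.490240)/(9.956953) = 1.546873
F(1.546873) = -1.903239
t_3 = 1.546873 − (-1.903239)·(1.546873 − 2.500000) / (-1.903239 − 5.582494) = 1.546873 − (1.814028)/(-7.485733) = 1.789205
F(1.789205) = -0.615310
t_4 = 1.789205 − (-0.615310)·(1.789205 − 1.546873) / (-0.615310 − (-1.903239)) = 1.789205 − (-0.149109)/(1.287929) = 1.904979

1.9050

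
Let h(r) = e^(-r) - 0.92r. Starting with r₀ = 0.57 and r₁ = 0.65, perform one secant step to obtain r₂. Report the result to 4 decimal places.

0.5981

h(0.57) = 0.041125, h(0.65) = -0.075954
r₂ = 0.650000 − (-0.075954)·(0.650000 − 0.570000) / (-0.075954 − 0.041125) = 0.650000 − (-0.006076)/(-0.117080) = 0.598101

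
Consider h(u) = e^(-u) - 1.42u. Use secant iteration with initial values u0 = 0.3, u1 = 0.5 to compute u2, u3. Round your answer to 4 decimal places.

0.4505, 0.4493

h(0.3) = 0.314818, h(0.5) = -0.103469
u2 = 0.500000 − (-0.103469)·(0.500000 − 0.300000) / (-0.103469 − 0.314818) = 0.500000 − (-0.020694)/(-0.418288) = 0.450527
h(0.450527) = -0.002456
u3 = 0.450527 − (-0.002456)·(0.450527 − 0.500000) / (-0.002456 − (-0.103469)) = 0.450527 − (0.000122)/(0.101013) = 0.449324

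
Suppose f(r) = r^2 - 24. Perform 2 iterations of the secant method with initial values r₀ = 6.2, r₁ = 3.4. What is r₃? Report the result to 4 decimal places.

f(6.2) = 14.440000, f(3.4) = -12.440000
r₂ = 3.400000 − (-12.440000)·(3.400000 − 6.200000) / (-12.440000 − 14.440000) = 3.400000 − (34.832000)/(-26.880000) = 4.695833
f(4.695833) = -1.949149
r₃ = 4.695833 − (-1.949149)·(4.695833 − 3.400000) / (-1.949149 − (-12.440000)) = 4.695833 − (-2.525773)/(10.490851) = 4.936593

4.9366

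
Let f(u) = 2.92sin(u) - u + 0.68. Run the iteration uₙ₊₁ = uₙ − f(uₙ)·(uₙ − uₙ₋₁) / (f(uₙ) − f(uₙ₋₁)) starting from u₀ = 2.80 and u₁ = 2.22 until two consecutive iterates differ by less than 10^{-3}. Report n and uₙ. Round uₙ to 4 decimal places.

f(2.80) = -1.141835, f(2.22) = 0.785971
u₂ = 2.220000 − 0.785971·(-0.580000)/(1.927806) = 2.456467;  |Δ| = 0.236467
f(2.456467) = 0.071221
u₃ = 2.456467 − 0.071221·(0.236467)/(-0.714750) = 2.480030;  |Δ| = 0.023563
f(2.480030) = -0.006127
u₄ = 2.480030 − (-0.006127)·(0.023563)/(-0.077348) = 2.478164;  |Δ| = 0.001866
f(2.478164) = 0.000037
u₅ = 2.478164 − 0.000037·(-0.001866)/(0.006163) = 2.478175;  |Δ| = 0.000011
|u₅ − u₄| = 0.000011 < 10^{-3}

n = 5, uₙ = 2.4782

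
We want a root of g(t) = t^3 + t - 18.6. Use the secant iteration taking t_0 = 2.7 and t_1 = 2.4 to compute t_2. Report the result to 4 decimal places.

g(2.7) = 3.783000, g(2.4) = -2.376000
t_2 = 2.400000 − (-2.376000)·(2.400000 − 2.700000) / (-2.376000 − 3.783000) = 2.400000 − (0.712800)/(-6.159000) = 2.515733

2.5157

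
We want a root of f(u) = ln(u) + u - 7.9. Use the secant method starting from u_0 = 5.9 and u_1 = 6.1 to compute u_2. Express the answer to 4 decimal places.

6.0929

f(5.9) = -0.225048, f(6.1) = 0.008289
u_2 = 6.100000 − 0.008289·(6.100000 − 5.900000) / (0.008289 − (-0.225048)) = 6.100000 − (0.001658)/(0.233336) = 6.092895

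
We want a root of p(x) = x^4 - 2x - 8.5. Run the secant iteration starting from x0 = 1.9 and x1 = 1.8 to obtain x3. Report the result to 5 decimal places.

1.87060

p(1.9) = 0.7321000, p(1.8) = -1.6024000
x2 = 1.8000000 − (-1.6024000)·(1.8000000 − 1.9000000) / (-1.6024000 − 0.7321000) = 1.8000000 − (0.1602400)/(-2.3345000) = 1.8686400
p(1.8686400) = -0.0445057
x3 = 1.8686400 − (-0.0445057)·(1.8686400 − 1.8000000) / (-0.0445057 − (-1.6024000)) = 1.8686400 − (-0.0030549)/(1.5578943) = 1.8706009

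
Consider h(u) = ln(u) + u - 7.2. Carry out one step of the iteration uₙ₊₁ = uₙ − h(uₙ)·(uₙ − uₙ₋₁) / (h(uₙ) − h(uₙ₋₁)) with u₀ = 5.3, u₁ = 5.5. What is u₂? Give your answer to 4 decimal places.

h(5.3) = -0.232293, h(5.5) = 0.004748
u₂ = 5.500000 − 0.004748·(5.500000 − 5.300000) / (0.004748 − (-0.232293)) = 5.500000 − (0.000950)/(0.237041) = 5.495994

5.4960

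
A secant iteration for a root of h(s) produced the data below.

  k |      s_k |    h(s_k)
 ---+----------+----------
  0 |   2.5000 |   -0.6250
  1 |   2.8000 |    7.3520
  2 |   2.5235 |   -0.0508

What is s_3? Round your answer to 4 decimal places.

s_3 = 2.5235 − (-0.0508)·(2.5235 − 2.8000) / (-0.0508 − 7.3520)
   = 2.5235 − (0.014046)/(-7.402800) = 2.525397

2.5254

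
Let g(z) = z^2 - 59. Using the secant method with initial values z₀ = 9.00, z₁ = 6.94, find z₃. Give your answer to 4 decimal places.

7.6843

g(9.00) = 22.000000, g(6.94) = -10.836400
z₂ = 6.940000 − (-10.836400)·(6.940000 − 9.000000) / (-10.836400 − 22.000000) = 6.940000 − (22.322984)/(-32.836400) = 7.619824
g(7.619824) = -0.938277
z₃ = 7.619824 − (-0.938277)·(7.619824 − 6.940000) / (-0.938277 − (-10.836400)) = 7.619824 − (-0.637864)/(9.898123) = 7.684267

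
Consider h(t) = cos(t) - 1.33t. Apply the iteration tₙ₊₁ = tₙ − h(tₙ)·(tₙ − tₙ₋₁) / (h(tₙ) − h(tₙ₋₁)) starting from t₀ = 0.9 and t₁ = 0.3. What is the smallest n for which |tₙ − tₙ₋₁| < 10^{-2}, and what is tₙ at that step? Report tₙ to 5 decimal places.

n = 4, tₙ = 0.61438

h(0.9) = -0.5753900, h(0.3) = 0.5563365
t₂ = 0.3000000 − 0.5563365·(-0.6000000)/(1.1317265) = 0.5949493;  |Δ| = 0.2949493
h(0.5949493) = 0.0368944
t₃ = 0.5949493 − 0.0368944·(0.2949493)/(-0.5194421) = 0.6158986;  |Δ| = 0.0209494
h(0.6158986) = -0.0028905
t₄ = 0.6158986 − (-0.0028905)·(0.0209494)/(-0.0397850) = 0.6143766;  |Δ| = 0.0015221
|t₄ − t₃| = 0.0015221 < 10^{-2}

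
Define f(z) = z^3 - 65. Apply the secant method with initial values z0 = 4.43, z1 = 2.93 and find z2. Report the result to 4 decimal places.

3.8974

f(4.43) = 21.938307, f(2.93) = -39.846243
z2 = 2.930000 − (-39.846243)·(2.930000 − 4.430000) / (-39.846243 − 21.938307) = 2.930000 − (59.769364)/(-61.784550) = 3.897384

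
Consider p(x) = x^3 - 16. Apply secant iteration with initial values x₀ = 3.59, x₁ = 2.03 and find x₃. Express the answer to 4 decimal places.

2.5611

p(3.59) = 30.268279, p(2.03) = -7.634573
x₂ = 2.030000 − (-7.634573)·(2.030000 − 3.590000) / (-7.634573 − 30.268279) = 2.030000 − (11.909934)/(-37.902852) = 2.344223
p(2.344223) = -3.117606
x₃ = 2.344223 − (-3.117606)·(2.344223 − 2.030000) / (-3.117606 − (-7.634573)) = 2.344223 − (-0.979622)/(4.516967) = 2.561099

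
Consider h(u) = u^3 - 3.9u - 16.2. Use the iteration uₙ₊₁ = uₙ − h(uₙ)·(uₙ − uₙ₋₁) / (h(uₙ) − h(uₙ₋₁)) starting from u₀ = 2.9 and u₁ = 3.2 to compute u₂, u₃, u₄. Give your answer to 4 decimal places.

3.0299, 3.0379, 3.0384

h(2.9) = -3.121000, h(3.2) = 4.088000
u₂ = 3.200000 − 4.088000·(3.200000 − 2.900000) / (4.088000 − (-3.121000)) = 3.200000 − (1.226400)/(7.209000) = 3.029879
h(3.029879) = -0.201726
u₃ = 3.029879 − (-0.201726)·(3.029879 − 3.200000) / (-0.201726 − 4.088000) = 3.029879 − (0.034318)/(-4.289726) = 3.037879
h(3.037879) = -0.012020
u₄ = 3.037879 − (-0.012020)·(3.037879 − 3.029879) / (-0.012020 − (-0.201726)) = 3.037879 − (-0.000096)/(0.189706) = 3.038386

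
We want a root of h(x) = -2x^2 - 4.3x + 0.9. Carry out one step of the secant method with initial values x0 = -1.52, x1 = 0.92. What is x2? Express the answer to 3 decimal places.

h(-1.52) = 2.81520, h(0.92) = -4.74880
x2 = 0.92000 − (-4.74880)·(0.92000 − (-1.52000)) / (-4.74880 − 2.81520) = 0.92000 − (-11.58707)/(-7.56400) = -0.61187

-0.612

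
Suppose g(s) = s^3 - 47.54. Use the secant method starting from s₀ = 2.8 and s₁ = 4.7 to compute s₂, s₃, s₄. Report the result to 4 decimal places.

3.3938, 3.5643, 3.6265

g(2.8) = -25.588000, g(4.7) = 56.283000
s₂ = 4.700000 − 56.283000·(4.700000 − 2.800000) / (56.283000 − (-25.588000)) = 4.700000 − (106.937700)/(81.871000) = 3.393827
g(3.393827) = -8.449696
s₃ = 3.393827 − (-8.449696)·(3.393827 − 4.700000) / (-8.449696 − 56.283000) = 3.393827 − (11.036765)/(-64.732696) = 3.564324
g(3.564324) = -2.257367
s₄ = 3.564324 − (-2.257367)·(3.564324 − 3.393827) / (-2.257367 − (-8.449696)) = 3.564324 − (-0.384875)/(6.192329) = 3.626478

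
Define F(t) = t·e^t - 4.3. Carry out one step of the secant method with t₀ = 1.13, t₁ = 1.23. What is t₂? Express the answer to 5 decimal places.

F(1.13) = -0.8019082, F(1.23) = -0.0918877
t₂ = 1.2300000 − (-0.0918877)·(1.2300000 − 1.1300000) / (-0.0918877 − (-0.8019082)) = 1.2300000 − (-0.0091888)/(0.7100205) = 1.2429416

1.24294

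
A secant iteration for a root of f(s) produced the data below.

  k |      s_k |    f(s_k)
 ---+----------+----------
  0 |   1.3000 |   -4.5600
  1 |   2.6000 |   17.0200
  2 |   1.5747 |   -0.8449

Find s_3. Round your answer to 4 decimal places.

1.6232

s_3 = 1.5747 − (-0.8449)·(1.5747 − 2.6000) / (-0.8449 − 17.0200)
   = 1.5747 − (0.866276)/(-17.864900) = 1.623190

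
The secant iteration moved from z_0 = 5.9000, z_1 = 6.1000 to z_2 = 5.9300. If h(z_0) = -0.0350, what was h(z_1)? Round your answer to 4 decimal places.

The secant line through (5.9000, -0.0350) and (6.1000, h(z_1)) crosses zero at z_2 = 5.9300.
So (5.9000, -0.0350), (6.1000, h(z_1)), (5.9300, 0) are collinear:
h(z_1) = -0.0350 · (6.1000 − 5.9300) / (5.9000 − 5.9300) = -0.0350 · (0.170000)/(-0.030000) = 0.198333

0.1983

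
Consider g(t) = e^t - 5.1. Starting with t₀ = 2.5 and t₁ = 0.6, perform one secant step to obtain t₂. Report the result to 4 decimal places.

g(2.5) = 7.082494, g(0.6) = -3.277881
t₂ = 0.600000 − (-3.277881)·(0.600000 − 2.500000) / (-3.277881 − 7.082494) = 0.600000 − (6.227974)/(-10.360375) = 1.201134

1.2011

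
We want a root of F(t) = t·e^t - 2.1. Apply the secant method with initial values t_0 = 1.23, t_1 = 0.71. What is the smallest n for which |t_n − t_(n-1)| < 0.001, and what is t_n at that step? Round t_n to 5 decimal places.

n = 5, t_n = 0.87522

F(1.23) = 2.1081123, F(0.71) = -0.6558662
t_2 = 0.7100000 − (-0.6558662)·(-0.5200000)/(-2.7639785) = 0.8333911;  |Δ| = 0.1233911
F(0.8333911) = -0.1822763
t_3 = 0.8333911 − (-0.1822763)·(0.1233911)/(0.4735899) = 0.8808822;  |Δ| = 0.0474910
F(0.8808822) = 0.0255928
t_4 = 0.8808822 − 0.0255928·(0.0474910)/(0.2078691) = 0.8750351;  |Δ| = 0.0058471
F(0.8750351) = -0.0008264
t_5 = 0.8750351 − (-0.0008264)·(-0.0058471)/(-0.0264192) = 0.8752180;  |Δ| = 0.0001829
|t_5 − t_4| = 0.0001829 < 0.001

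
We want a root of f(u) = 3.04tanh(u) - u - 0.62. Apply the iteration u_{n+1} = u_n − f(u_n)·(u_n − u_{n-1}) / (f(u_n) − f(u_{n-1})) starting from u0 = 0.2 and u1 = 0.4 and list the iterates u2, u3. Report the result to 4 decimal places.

0.3239, 0.3193

f(0.2) = -0.219979, f(0.4) = 0.135045
u2 = 0.400000 − 0.135045·(0.400000 − 0.200000) / (0.135045 − (-0.219979)) = 0.400000 − (0.027009)/(0.355024) = 0.323924
f(0.323924) = 0.007749
u3 = 0.323924 − 0.007749·(0.323924 − 0.400000) / (0.007749 − 0.135045) = 0.323924 − (-0.000590)/(-0.127296) = 0.319292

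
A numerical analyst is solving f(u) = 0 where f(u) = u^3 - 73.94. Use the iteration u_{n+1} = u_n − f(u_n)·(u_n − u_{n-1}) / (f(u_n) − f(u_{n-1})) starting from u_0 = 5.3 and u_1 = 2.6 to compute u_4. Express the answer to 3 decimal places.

f(5.3) = 74.93700, f(2.6) = -56.36400
u_2 = 2.60000 − (-56.36400)·(2.60000 − 5.30000) / (-56.36400 − 74.93700) = 2.60000 − (152.18280)/(-131.30100) = 3.75904
f(3.75904) = -20.82343
u_3 = 3.75904 − (-20.82343)·(3.75904 − 2.60000) / (-20.82343 − (-56.36400)) = 3.75904 − (-24.13514)/(35.54057) = 4.43812
f(4.43812) = 13.47752
u_4 = 4.43812 − 13.47752·(4.43812 − 3.75904) / (13.47752 − (-20.82343)) = 4.43812 − (9.15241)/(34.30095) = 4.17130

4.171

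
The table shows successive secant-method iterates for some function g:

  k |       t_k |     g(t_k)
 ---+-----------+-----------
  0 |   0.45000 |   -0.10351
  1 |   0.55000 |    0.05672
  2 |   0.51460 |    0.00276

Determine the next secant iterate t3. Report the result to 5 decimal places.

t3 = 0.51460 − 0.00276·(0.51460 − 0.55000) / (0.00276 − 0.05672)
   = 0.51460 − (-0.0000977)/(-0.0539600) = 0.5127893

0.51279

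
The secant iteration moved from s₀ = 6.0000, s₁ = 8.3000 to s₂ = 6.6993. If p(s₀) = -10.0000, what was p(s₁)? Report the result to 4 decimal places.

22.8900

The secant line through (6.0000, -10.0000) and (8.3000, p(s₁)) crosses zero at s₂ = 6.6993.
So (6.0000, -10.0000), (8.3000, p(s₁)), (6.6993, 0) are collinear:
p(s₁) = -10.0000 · (8.3000 − 6.6993) / (6.0000 − 6.6993) = -10.0000 · (1.600700)/(-0.699300) = 22.890033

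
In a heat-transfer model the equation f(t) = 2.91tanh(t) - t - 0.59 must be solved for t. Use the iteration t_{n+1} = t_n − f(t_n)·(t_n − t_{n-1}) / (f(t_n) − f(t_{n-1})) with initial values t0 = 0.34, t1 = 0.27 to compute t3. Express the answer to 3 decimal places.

f(0.34) = 0.02296, f(0.27) = -0.09285
t2 = 0.27000 − (-0.09285)·(0.27000 − 0.34000) / (-0.09285 − 0.02296) = 0.27000 − (0.00650)/(-0.11581) = 0.32612
f(0.32612) = 0.00062
t3 = 0.32612 − 0.00062·(0.32612 − 0.27000) / (0.00062 − (-0.09285)) = 0.32612 − (0.00003)/(0.09347) = 0.32575

0.326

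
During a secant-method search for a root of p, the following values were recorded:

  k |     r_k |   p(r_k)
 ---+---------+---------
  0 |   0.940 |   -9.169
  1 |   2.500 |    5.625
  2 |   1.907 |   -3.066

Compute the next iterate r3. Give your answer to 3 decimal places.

2.116

r3 = 1.907 − (-3.066)·(1.907 − 2.500) / (-3.066 − 5.625)
   = 1.907 − (1.81814)/(-8.69100) = 2.11620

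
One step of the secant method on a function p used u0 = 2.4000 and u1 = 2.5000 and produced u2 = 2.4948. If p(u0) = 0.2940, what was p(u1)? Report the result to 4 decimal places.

-0.0161

The secant line through (2.4000, 0.2940) and (2.5000, p(u1)) crosses zero at u2 = 2.4948.
So (2.4000, 0.2940), (2.5000, p(u1)), (2.4948, 0) are collinear:
p(u1) = 0.2940 · (2.5000 − 2.4948) / (2.4000 − 2.4948) = 0.2940 · (0.005200)/(-0.094800) = -0.016127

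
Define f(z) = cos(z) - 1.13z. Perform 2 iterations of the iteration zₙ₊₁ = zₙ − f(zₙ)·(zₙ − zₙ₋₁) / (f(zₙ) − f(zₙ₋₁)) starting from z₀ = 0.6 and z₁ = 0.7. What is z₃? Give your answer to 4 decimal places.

0.6852

f(0.6) = 0.147336, f(0.7) = -0.026158
z₂ = 0.700000 − (-0.026158)·(0.700000 − 0.600000) / (-0.026158 − 0.147336) = 0.700000 − (-0.002616)/(-0.173493) = 0.684923
f(0.684923) = 0.000505
z₃ = 0.684923 − 0.000505·(0.684923 − 0.700000) / (0.000505 − (-0.026158)) = 0.684923 − (-0.000008)/(0.026663) = 0.685208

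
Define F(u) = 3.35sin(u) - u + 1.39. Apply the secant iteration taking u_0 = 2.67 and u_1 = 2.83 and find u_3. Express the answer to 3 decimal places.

2.730

F(2.67) = 0.24192, F(2.83) = -0.41297
u_2 = 2.83000 − (-0.41297)·(2.83000 − 2.67000) / (-0.41297 − 0.24192) = 2.83000 − (-0.06608)/(-0.65490) = 2.72911
F(2.72911) = 0.00387
u_3 = 2.72911 − 0.00387·(2.72911 − 2.83000) / (0.00387 − (-0.41297)) = 2.72911 − (-0.00039)/(0.41685) = 2.73004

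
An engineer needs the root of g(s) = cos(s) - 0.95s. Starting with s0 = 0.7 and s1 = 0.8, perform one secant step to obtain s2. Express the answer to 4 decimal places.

0.7612

g(0.7) = 0.099842, g(0.8) = -0.063293
s2 = 0.800000 − (-0.063293)·(0.800000 − 0.700000) / (-0.063293 − 0.099842) = 0.800000 − (-0.006329)/(-0.163135) = 0.761202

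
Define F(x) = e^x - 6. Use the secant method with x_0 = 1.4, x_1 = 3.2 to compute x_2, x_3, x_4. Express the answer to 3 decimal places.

F(1.4) = -1.94480, F(3.2) = 18.53253
x_2 = 3.20000 − 18.53253·(3.20000 − 1.40000) / (18.53253 − (-1.94480)) = 3.20000 − (33.35855)/(20.47733) = 1.57095
F(1.57095) = -1.18877
x_3 = 1.57095 − (-1.18877)·(1.57095 − 3.20000) / (-1.18877 − 18.53253) = 1.57095 − (1.93657)/(-19.72130) = 1.66915
F(1.66915) = -0.69235
x_4 = 1.66915 − (-0.69235)·(1.66915 − 1.57095) / (-0.69235 − (-1.18877)) = 1.66915 − (-0.06799)/(0.49642) = 1.80610

1.571, 1.669, 1.806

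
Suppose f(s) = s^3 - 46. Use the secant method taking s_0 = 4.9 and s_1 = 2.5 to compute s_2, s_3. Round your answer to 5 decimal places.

3.21454, 3.73377

f(4.9) = 71.6490000, f(2.5) = -30.3750000
s_2 = 2.5000000 − (-30.3750000)·(2.5000000 − 4.9000000) / (-30.3750000 − 71.6490000) = 2.5000000 − (72.9000000)/(-102.0240000) = 3.2145378
f(3.2145378) = -12.7833681
s_3 = 3.2145378 − (-12.7833681)·(3.2145378 − 2.5000000) / (-12.7833681 − (-30.3750000)) = 3.2145378 − (-9.1341992)/(17.5916319) = 3.7337732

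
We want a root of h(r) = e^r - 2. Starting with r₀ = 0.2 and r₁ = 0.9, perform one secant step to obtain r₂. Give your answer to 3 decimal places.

h(0.2) = -0.77860, h(0.9) = 0.45960
r₂ = 0.90000 − 0.45960·(0.90000 − 0.20000) / (0.45960 − (-0.77860)) = 0.90000 − (0.32172)/(1.23820) = 0.64017

0.640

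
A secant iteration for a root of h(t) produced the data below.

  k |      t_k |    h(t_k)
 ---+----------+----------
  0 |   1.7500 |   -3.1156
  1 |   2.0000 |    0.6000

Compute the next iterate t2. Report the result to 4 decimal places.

1.9596

t2 = 2.0000 − 0.6000·(2.0000 − 1.7500) / (0.6000 − (-3.1156))
   = 2.0000 − (0.150000)/(3.715600) = 1.959630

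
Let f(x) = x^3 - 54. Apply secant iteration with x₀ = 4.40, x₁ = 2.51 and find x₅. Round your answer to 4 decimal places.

3.7796

f(4.40) = 31.184000, f(2.51) = -38.186749
x₂ = 2.510000 − (-38.186749)·(2.510000 − 4.400000) / (-38.186749 − 31.184000) = 2.510000 − (72.172956)/(-69.370749) = 3.550395
f(3.550395) = -9.246203
x₃ = 3.550395 − (-9.246203)·(3.550395 − 2.510000) / (-9.246203 − (-38.186749)) = 3.550395 − (-9.619700)/(28.940546) = 3.882790
f(3.882790) = 4.537163
x₄ = 3.882790 − 4.537163·(3.882790 − 3.550395) / (4.537163 − (-9.246203)) = 3.882790 − (1.508131)/(13.783366) = 3.773373
f(3.773373) = -0.273413
x₅ = 3.773373 − (-0.273413)·(3.773373 − 3.882790) / (-0.273413 − 4.537163) = 3.773373 − (0.029916)/(-4.810576) = 3.779592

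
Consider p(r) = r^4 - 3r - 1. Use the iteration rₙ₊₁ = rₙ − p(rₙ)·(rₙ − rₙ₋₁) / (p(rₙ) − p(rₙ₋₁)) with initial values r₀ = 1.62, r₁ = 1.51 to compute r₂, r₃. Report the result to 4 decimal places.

1.5368, 1.5397

p(1.62) = 1.027475, p(1.51) = -0.331144
r₂ = 1.510000 − (-0.331144)·(1.510000 − 1.620000) / (-0.331144 − 1.027475) = 1.510000 − (0.036426)/(-1.358619) = 1.536811
p(1.536811) = -0.032391
r₃ = 1.536811 − (-0.032391)·(1.536811 − 1.510000) / (-0.032391 − (-0.331144)) = 1.536811 − (-0.000868)/(0.298753) = 1.539718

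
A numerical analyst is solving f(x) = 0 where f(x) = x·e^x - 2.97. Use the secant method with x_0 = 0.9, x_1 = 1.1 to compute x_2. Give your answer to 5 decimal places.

f(0.9) = -0.7563572, f(1.1) = 0.3345826
x_2 = 1.1000000 − 0.3345826·(1.1000000 − 0.9000000) / (0.3345826 − (-0.7563572)) = 1.1000000 − (0.0669165)/(1.0909398) = 1.0386616

1.03866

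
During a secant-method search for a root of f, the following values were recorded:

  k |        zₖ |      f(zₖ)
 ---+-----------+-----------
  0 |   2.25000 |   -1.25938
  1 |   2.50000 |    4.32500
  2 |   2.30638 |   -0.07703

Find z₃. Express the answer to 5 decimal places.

z₃ = 2.30638 − (-0.07703)·(2.30638 − 2.50000) / (-0.07703 − 4.32500)
   = 2.30638 − (0.0149145)/(-4.4020300) = 2.3097681

2.30977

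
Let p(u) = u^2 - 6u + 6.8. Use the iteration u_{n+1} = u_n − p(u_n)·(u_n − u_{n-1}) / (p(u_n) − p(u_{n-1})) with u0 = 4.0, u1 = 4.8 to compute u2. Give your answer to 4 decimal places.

p(4.0) = -1.200000, p(4.8) = 1.040000
u2 = 4.800000 − 1.040000·(4.800000 − 4.000000) / (1.040000 − (-1.200000)) = 4.800000 − (0.832000)/(2.240000) = 4.428571

4.4286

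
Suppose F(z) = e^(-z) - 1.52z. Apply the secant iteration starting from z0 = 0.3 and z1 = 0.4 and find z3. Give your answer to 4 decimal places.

F(0.3) = 0.284818, F(0.4) = 0.062320
z2 = 0.400000 − 0.062320·(0.400000 − 0.300000) / (0.062320 − 0.284818) = 0.400000 − (0.006232)/(-0.222498) = 0.428009
F(0.428009) = 0.001231
z3 = 0.428009 − 0.001231·(0.428009 − 0.400000) / (0.001231 − 0.062320) = 0.428009 − (0.000034)/(-0.061089) = 0.428574

0.4286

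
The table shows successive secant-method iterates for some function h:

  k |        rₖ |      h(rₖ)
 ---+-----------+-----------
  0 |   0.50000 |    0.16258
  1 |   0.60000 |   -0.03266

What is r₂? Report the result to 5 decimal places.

0.58327

r₂ = 0.60000 − (-0.03266)·(0.60000 − 0.50000) / (-0.03266 − 0.16258)
   = 0.60000 − (-0.0032660)/(-0.1952400) = 0.5832719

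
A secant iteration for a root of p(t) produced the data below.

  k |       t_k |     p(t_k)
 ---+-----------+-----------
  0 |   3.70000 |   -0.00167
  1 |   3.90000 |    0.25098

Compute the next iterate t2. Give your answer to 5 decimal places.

t2 = 3.90000 − 0.25098·(3.90000 − 3.70000) / (0.25098 − (-0.00167))
   = 3.90000 − (0.0501960)/(0.2526500) = 3.7013220

3.70132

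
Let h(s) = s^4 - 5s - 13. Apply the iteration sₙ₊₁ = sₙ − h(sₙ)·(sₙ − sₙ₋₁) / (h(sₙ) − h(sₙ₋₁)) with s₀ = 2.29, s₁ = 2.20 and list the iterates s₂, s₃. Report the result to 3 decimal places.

2.214, 2.215

h(2.29) = 3.05058, h(2.20) = -0.57440
s₂ = 2.20000 − (-0.57440)·(2.20000 − 2.29000) / (-0.57440 − 3.05058) = 2.20000 − (0.05170)/(-3.62498) = 2.21426
h(2.21426) = -0.03237
s₃ = 2.21426 − (-0.03237)·(2.21426 − 2.20000) / (-0.03237 − (-0.57440)) = 2.21426 − (-0.00046)/(0.54203) = 2.21511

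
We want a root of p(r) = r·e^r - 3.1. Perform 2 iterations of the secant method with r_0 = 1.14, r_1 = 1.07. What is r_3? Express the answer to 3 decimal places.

p(1.14) = 0.46452, p(1.07) = 0.01946
r_2 = 1.07000 − 0.01946·(1.07000 − 1.14000) / (0.01946 − 0.46452) = 1.07000 − (-0.00136)/(-0.44506) = 1.06694
p(1.06694) = 0.00103
r_3 = 1.06694 − 0.00103·(1.06694 − 1.07000) / (0.00103 − 0.01946) = 1.06694 − (0.00000)/(-0.01843) = 1.06677

1.067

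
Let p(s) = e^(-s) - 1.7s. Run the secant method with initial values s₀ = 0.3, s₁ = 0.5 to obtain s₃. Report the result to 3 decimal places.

0.396

p(0.3) = 0.23082, p(0.5) = -0.24347
s₂ = 0.50000 − (-0.24347)·(0.50000 − 0.30000) / (-0.24347 − 0.23082) = 0.50000 − (-0.04869)/(-0.47429) = 0.39733
p(0.39733) = -0.00335
s₃ = 0.39733 − (-0.00335)·(0.39733 − 0.50000) / (-0.00335 − (-0.24347)) = 0.39733 − (0.00034)/(0.24011) = 0.39590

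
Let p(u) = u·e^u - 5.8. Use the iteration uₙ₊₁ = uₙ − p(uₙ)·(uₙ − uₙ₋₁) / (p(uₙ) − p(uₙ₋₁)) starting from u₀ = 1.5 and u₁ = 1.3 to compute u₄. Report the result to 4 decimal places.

p(1.5) = 0.922534, p(1.3) = -1.029914
u₂ = 1.300000 − (-1.029914)·(1.300000 − 1.500000) / (-1.029914 − 0.922534) = 1.300000 − (0.205983)/(-1.952448) = 1.405500
p(1.405500) = -0.068984
u₃ = 1.405500 − (-0.068984)·(1.405500 − 1.300000) / (-0.068984 − (-1.029914)) = 1.405500 − (-0.007278)/(0.960930) = 1.413074
p(1.413074) = 0.005703
u₄ = 1.413074 − 0.005703·(1.413074 − 1.405500) / (0.005703 − (-0.068984)) = 1.413074 − (0.000043)/(0.074687) = 1.412495

1.4125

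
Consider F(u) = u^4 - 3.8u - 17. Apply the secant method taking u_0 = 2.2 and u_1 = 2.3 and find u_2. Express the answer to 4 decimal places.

2.2463

F(2.2) = -1.934400, F(2.3) = 2.244100
u_2 = 2.300000 − 2.244100·(2.300000 − 2.200000) / (2.244100 − (-1.934400)) = 2.300000 − (0.224410)/(4.178500) = 2.246294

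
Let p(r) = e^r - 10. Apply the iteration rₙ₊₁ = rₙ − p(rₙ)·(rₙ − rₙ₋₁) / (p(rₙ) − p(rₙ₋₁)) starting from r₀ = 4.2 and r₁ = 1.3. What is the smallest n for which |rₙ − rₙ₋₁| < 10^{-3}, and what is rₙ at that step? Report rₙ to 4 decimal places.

p(4.2) = 56.686331, p(1.3) = -6.330703
r₂ = 1.300000 − (-6.330703)·(-2.900000)/(-63.017034) = 1.591335;  |Δ| = 0.291335
p(1.591335) = -5.089702
r₃ = 1.591335 − (-5.089702)·(0.291335)/(1.241001) = 2.786181;  |Δ| = 1.194847
p(2.786181) = 6.218969
r₄ = 2.786181 − 6.218969·(1.194847)/(11.308671) = 2.129100;  |Δ| = 0.657081
p(2.129100) = -1.592701
r₅ = 2.129100 − (-1.592701)·(-0.657081)/(-7.811670) = 2.263071;  |Δ| = 0.133971
p(2.263071) = -0.387438
r₆ = 2.263071 − (-0.387438)·(0.133971)/(1.205264) = 2.306136;  |Δ| = 0.043065
p(2.306136) = 0.035575
r₇ = 2.306136 − 0.035575·(0.043065)/(0.423013) = 2.302515;  |Δ| = 0.003622
p(2.302515) = -0.000706
r₈ = 2.302515 − (-0.000706)·(-0.003622)/(-0.036281) = 2.302585;  |Δ| = 0.000070
|r₈ − r₇| = 0.000070 < 10^{-3}

n = 8, rₙ = 2.3026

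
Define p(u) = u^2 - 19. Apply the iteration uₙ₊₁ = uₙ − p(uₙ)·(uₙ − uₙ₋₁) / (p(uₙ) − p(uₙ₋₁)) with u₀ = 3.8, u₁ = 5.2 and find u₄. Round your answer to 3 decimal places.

4.359

p(3.8) = -4.56000, p(5.2) = 8.04000
u₂ = 5.20000 − 8.04000·(5.20000 − 3.80000) / (8.04000 − (-4.56000)) = 5.20000 − (11.25600)/(12.60000) = 4.30667
p(4.30667) = -0.45262
u₃ = 4.30667 − (-0.45262)·(4.30667 − 5.20000) / (-0.45262 − 8.04000) = 4.30667 − (0.40434)/(-8.49262) = 4.35428
p(4.35428) = -0.04027
u₄ = 4.35428 − (-0.04027)·(4.35428 − 4.30667) / (-0.04027 − (-0.45262)) = 4.35428 − (-0.00192)/(0.41236) = 4.35893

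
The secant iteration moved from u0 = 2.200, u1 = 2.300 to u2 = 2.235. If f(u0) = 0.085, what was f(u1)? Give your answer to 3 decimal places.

-0.158

The secant line through (2.200, 0.085) and (2.300, f(u1)) crosses zero at u2 = 2.235.
So (2.200, 0.085), (2.300, f(u1)), (2.235, 0) are collinear:
f(u1) = 0.085 · (2.300 − 2.235) / (2.200 − 2.235) = 0.085 · (0.06500)/(-0.03500) = -0.15786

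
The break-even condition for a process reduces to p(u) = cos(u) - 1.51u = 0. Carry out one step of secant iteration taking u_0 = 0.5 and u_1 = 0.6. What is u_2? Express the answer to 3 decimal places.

p(0.5) = 0.12258, p(0.6) = -0.08066
u_2 = 0.60000 − (-0.08066)·(0.60000 − 0.50000) / (-0.08066 − 0.12258) = 0.60000 − (-0.00807)/(-0.20325) = 0.56031

0.560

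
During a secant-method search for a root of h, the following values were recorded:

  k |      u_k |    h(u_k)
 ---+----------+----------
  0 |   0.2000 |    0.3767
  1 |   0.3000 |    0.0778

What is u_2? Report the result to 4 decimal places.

0.3260

u_2 = 0.3000 − 0.0778·(0.3000 − 0.2000) / (0.0778 − 0.3767)
   = 0.3000 − (0.007780)/(-0.298900) = 0.326029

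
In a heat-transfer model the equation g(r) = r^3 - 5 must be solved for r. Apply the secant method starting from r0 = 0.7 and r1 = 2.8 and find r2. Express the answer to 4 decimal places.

1.1526

g(0.7) = -4.657000, g(2.8) = 16.952000
r2 = 2.800000 − 16.952000·(2.800000 − 0.700000) / (16.952000 − (-4.657000)) = 2.800000 − (35.599200)/(21.609000) = 1.152575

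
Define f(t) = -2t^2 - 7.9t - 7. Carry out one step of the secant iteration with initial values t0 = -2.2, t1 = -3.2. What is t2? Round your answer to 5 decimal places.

f(-2.2) = 0.7000000, f(-3.2) = -2.2000000
t2 = -3.2000000 − (-2.2000000)·(-3.2000000 − (-2.2000000)) / (-2.2000000 − 0.7000000) = -3.2000000 − (2.2000000)/(-2.9000000) = -2.4413793

-2.44138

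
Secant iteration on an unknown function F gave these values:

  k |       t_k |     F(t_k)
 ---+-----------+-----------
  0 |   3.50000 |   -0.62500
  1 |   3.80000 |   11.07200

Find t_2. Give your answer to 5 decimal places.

3.51603

t_2 = 3.80000 − 11.07200·(3.80000 − 3.50000) / (11.07200 − (-0.62500))
   = 3.80000 − (3.3216000)/(11.6970000) = 3.5160298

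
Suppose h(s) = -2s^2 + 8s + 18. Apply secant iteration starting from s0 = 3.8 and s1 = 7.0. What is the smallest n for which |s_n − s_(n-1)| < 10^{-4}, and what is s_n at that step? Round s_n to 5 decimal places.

n = 6, s_n = 5.60555

h(3.8) = 19.5200000, h(7.0) = -24.0000000
s2 = 7.0000000 − (-24.0000000)·(3.2000000)/(-43.5200000) = 5.2352941;  |Δ| = 1.7647059
h(5.2352941) = 5.0657439
s3 = 5.2352941 − 5.0657439·(-1.7647059)/(29.0657439) = 5.5428571;  |Δ| = 0.3075630
h(5.5428571) = 0.8963265
s4 = 5.5428571 − 0.8963265·(0.3075630)/(-4.1694174) = 5.6089759;  |Δ| = 0.0661188
h(5.6089759) = -0.0494148
s5 = 5.6089759 − (-0.0494148)·(0.0661188)/(-0.9457413) = 5.6055213;  |Δ| = 0.0034547
h(5.6055213) = 0.0004330
s6 = 5.6055213 − 0.0004330·(-0.0034547)/(0.0498478) = 5.6055513;  |Δ| = 0.0000300
|s6 − s5| = 0.0000300 < 10^{-4}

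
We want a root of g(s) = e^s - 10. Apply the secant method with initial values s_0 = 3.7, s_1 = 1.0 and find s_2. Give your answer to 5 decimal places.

g(3.7) = 30.4473044, g(1.0) = -7.2817182
s_2 = 1.0000000 − (-7.2817182)·(1.0000000 − 3.7000000) / (-7.2817182 − 30.4473044) = 1.0000000 − (19.6606391)/(-37.7290225) = 1.5211012

1.52110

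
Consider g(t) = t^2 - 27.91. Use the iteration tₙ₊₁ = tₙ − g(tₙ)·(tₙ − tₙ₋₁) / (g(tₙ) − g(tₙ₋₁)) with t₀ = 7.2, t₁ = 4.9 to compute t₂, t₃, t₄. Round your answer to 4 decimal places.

g(7.2) = 23.930000, g(4.9) = -3.900000
t₂ = 4.900000 − (-3.900000)·(4.900000 − 7.200000) / (-3.900000 − 23.930000) = 4.900000 − (8.970000)/(-27.830000) = 5.222314
g(5.222314) = -0.637436
t₃ = 5.222314 − (-0.637436)·(5.222314 − 4.900000) / (-0.637436 − (-3.900000)) = 5.222314 − (-0.205455)/(3.262564) = 5.285287
g(5.285287) = 0.024263
t₄ = 5.285287 − 0.024263·(5.285287 − 5.222314) / (0.024263 − (-0.637436)) = 5.285287 − (0.001528)/(0.661699) = 5.282978

5.2223, 5.2853, 5.2830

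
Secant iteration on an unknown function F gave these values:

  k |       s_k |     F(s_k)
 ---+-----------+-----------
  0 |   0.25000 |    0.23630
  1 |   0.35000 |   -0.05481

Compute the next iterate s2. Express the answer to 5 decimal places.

s2 = 0.35000 − (-0.05481)·(0.35000 − 0.25000) / (-0.05481 − 0.23630)
   = 0.35000 − (-0.0054810)/(-0.2911100) = 0.3311721

0.33117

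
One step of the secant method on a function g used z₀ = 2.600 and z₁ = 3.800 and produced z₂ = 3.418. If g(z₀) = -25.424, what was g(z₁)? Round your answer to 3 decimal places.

The secant line through (2.600, -25.424) and (3.800, g(z₁)) crosses zero at z₂ = 3.418.
So (2.600, -25.424), (3.800, g(z₁)), (3.418, 0) are collinear:
g(z₁) = -25.424 · (3.800 − 3.418) / (2.600 − 3.418) = -25.424 · (0.38200)/(-0.81800) = 11.87282

11.873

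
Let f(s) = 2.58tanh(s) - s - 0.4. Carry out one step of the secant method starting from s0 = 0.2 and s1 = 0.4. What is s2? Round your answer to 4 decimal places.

0.2670

f(0.2) = -0.090772, f(0.4) = 0.180268
s2 = 0.400000 − 0.180268·(0.400000 − 0.200000) / (0.180268 − (-0.090772)) = 0.400000 − (0.036054)/(0.271040) = 0.266980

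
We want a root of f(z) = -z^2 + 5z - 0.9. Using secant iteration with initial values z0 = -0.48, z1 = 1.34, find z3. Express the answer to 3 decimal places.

f(-0.48) = -3.53040, f(1.34) = 4.00440
z2 = 1.34000 − 4.00440·(1.34000 − (-0.48000)) / (4.00440 − (-3.53040)) = 1.34000 − (7.28801)/(7.53480) = 0.37275
f(0.37275) = 0.82482
z3 = 0.37275 − 0.82482·(0.37275 − 1.34000) / (0.82482 − 4.00440) = 0.37275 − (-0.79781)/(-3.17958) = 0.12184

0.122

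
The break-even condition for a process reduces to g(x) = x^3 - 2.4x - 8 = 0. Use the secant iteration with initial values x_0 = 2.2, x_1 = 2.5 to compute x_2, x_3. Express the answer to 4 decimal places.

2.3855, 2.3952

g(2.2) = -2.632000, g(2.5) = 1.625000
x_2 = 2.500000 − 1.625000·(2.500000 − 2.200000) / (1.625000 − (-2.632000)) = 2.500000 − (0.487500)/(4.257000) = 2.385483
g(2.385483) = -0.150503
x_3 = 2.385483 − (-0.150503)·(2.385483 − 2.500000) / (-0.150503 − 1.625000) = 2.385483 − (0.017235)/(-1.775503) = 2.395190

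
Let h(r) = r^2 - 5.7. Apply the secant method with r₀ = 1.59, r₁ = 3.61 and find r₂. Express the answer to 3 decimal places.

h(1.59) = -3.17190, h(3.61) = 7.33210
r₂ = 3.61000 − 7.33210·(3.61000 − 1.59000) / (7.33210 − (-3.17190)) = 3.61000 − (14.81084)/(10.50400) = 2.19998

2.200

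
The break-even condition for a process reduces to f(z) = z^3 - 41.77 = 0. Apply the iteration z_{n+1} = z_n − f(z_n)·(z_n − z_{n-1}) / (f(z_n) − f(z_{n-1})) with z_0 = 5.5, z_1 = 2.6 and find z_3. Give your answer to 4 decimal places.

f(5.5) = 124.605000, f(2.6) = -24.194000
z_2 = 2.600000 − (-24.194000)·(2.600000 − 5.500000) / (-24.194000 − 124.605000) = 2.600000 − (70.162600)/(-148.799000) = 3.071526
f(3.071526) = -12.792388
z_3 = 3.071526 − (-12.792388)·(3.071526 − 2.600000) / (-12.792388 − (-24.194000)) = 3.071526 − (-6.031944)/(11.401612) = 3.600569

3.6006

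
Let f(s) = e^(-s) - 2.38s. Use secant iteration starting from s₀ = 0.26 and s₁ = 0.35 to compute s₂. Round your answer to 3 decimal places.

0.309

f(0.26) = 0.15225, f(0.35) = -0.12831
s₂ = 0.35000 − (-0.12831)·(0.35000 − 0.26000) / (-0.12831 − 0.15225) = 0.35000 − (-0.01155)/(-0.28056) = 0.30884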